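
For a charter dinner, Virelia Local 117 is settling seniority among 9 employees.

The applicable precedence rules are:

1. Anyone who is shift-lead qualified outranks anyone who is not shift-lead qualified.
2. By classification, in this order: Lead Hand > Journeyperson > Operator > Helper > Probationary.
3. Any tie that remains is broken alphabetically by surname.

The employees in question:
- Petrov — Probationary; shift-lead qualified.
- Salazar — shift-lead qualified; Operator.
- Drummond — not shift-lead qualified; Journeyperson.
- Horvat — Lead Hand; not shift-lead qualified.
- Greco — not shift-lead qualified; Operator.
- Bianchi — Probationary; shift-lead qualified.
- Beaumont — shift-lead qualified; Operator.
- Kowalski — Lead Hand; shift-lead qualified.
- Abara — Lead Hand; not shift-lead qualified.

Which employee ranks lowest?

Greco

By the first rule: Kowalski, Beaumont, Salazar, Bianchi and Petrov (each shift-lead qualified); then Abara, Horvat, Drummond and Greco (each not shift-lead qualified).
Among Kowalski, Beaumont, Salazar, Bianchi and Petrov, by classification: Kowalski (Lead Hand) before Beaumont and Salazar (Operator) before Bianchi and Petrov (Probationary).
Among Beaumont and Salazar, alphabetically by surname: Beaumont before Salazar.
Among Bianchi and Petrov, alphabetically by surname: Bianchi before Petrov.
Among Abara, Horvat, Drummond and Greco, by classification: Abara and Horvat (Lead Hand) before Drummond (Journeyperson) before Greco (Operator).
Among Abara and Horvat, alphabetically by surname: Abara before Horvat.
Order: Kowalski, Beaumont, Salazar, Bianchi, Petrov, Abara, Horvat, Drummond, Greco.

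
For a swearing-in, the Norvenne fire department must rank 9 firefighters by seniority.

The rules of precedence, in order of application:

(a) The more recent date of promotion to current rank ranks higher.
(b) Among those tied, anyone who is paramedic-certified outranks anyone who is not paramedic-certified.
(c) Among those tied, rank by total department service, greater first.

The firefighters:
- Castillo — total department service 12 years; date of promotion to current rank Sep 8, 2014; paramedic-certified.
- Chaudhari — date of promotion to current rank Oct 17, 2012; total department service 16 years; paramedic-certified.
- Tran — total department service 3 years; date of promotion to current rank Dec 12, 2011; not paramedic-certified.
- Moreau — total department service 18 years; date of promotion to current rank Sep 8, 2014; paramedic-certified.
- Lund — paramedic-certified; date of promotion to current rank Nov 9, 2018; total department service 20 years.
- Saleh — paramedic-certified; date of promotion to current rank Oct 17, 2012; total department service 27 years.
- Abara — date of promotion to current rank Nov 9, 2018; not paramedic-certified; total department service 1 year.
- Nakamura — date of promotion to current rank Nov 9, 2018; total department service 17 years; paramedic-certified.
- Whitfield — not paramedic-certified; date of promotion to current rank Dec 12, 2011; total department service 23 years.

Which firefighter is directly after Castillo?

By date of promotion to current rank (later first): Lund, Nakamura and Abara (each Nov 9, 2018); then Moreau and Castillo (both Sep 8, 2014); then Saleh and Chaudhari (both Oct 17, 2012); then Whitfield and Tran (both Dec 12, 2011).
Among Lund, Nakamura and Abara, paramedic-certified before not paramedic-certified: Lund and Nakamura (paramedic-certified) before Abara (not paramedic-certified).
Among Lund and Nakamura, by total department service (higher first): Lund (20 years) before Nakamura (17 years).
Moreau and Castillo are each paramedic-certified, so the next rule applies.
Among Moreau and Castillo, by total department service (higher first): Moreau (18 years) before Castillo (12 years).
Saleh and Chaudhari are each paramedic-certified, so the next rule applies.
Among Saleh and Chaudhari, by total department service (higher first): Saleh (27 years) before Chaudhari (16 years).
Whitfield and Tran are each not paramedic-certified, so the next rule applies.
Among Whitfield and Tran, by total department service (higher first): Whitfield (23 years) before Tran (3 years).
Order: Lund, Nakamura, Abara, Moreau, Castillo, Saleh, Chaudhari, Whitfield, Tran.

Saleh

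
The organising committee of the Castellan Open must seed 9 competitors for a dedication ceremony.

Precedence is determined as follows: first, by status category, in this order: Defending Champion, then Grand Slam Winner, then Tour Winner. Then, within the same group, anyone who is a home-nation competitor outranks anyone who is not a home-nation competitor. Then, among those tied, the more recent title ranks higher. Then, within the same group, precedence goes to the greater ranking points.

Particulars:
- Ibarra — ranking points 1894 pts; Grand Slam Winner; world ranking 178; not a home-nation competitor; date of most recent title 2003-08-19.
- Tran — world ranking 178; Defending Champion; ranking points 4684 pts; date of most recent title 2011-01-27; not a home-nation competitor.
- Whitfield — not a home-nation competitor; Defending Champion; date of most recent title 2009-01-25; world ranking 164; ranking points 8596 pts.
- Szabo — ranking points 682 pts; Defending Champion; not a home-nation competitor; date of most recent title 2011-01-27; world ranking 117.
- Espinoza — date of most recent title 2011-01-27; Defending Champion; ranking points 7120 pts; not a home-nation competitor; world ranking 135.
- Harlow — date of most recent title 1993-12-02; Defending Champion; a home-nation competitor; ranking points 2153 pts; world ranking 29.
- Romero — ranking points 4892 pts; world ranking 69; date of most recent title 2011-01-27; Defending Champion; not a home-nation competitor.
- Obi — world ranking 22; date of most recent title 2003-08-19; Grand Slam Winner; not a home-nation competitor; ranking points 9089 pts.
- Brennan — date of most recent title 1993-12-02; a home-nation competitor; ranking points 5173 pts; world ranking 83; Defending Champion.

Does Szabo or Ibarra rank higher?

Szabo

By status category: Brennan, Harlow, Espinoza, Romero, Tran, Szabo and Whitfield (Defending Champion); then Obi and Ibarra (Grand Slam Winner).
Among Brennan, Harlow, Espinoza, Romero, Tran, Szabo and Whitfield, a home-nation competitor before not a home-nation competitor: Brennan and Harlow (a home-nation competitor) before Espinoza, Romero, Tran, Szabo and Whitfield (not a home-nation competitor).
Brennan and Harlow both have date of most recent title 1993-12-02, so the next rule applies.
Among Brennan and Harlow, by ranking points (higher first): Brennan (5173 pts) before Harlow (2153 pts).
Among Espinoza, Romero, Tran, Szabo and Whitfield, by date of most recent title (later first): Espinoza, Romero, Tran and Szabo (2011-01-27) before Whitfield (2009-01-25).
Among Espinoza, Romero, Tran and Szabo, by ranking points (higher first): Espinoza (7120 pts) before Romero (4892 pts) before Tran (4684 pts) before Szabo (682 pts).
Obi and Ibarra are each not a home-nation competitor, so the next rule applies.
Obi and Ibarra both have date of most recent title 2003-08-19, so the next rule applies.
Among Obi and Ibarra, by ranking points (higher first): Obi (9089 pts) before Ibarra (1894 pts).
So Szabo takes precedence.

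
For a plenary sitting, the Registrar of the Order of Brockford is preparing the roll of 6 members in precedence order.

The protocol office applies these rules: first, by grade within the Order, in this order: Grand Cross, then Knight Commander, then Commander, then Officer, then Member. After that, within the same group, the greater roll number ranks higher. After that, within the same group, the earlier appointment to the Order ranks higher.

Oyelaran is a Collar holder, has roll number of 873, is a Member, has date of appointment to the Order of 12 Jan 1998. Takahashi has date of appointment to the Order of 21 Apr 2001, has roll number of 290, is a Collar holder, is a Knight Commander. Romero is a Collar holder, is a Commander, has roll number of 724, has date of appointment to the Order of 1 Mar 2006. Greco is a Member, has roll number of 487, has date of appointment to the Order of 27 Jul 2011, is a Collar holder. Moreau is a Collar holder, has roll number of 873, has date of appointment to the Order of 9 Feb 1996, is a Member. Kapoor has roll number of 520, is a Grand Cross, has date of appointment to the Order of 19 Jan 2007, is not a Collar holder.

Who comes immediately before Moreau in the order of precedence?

By grade within the Order: Kapoor (Grand Cross); then Takahashi (Knight Commander); then Romero (Commander); then Moreau, Oyelaran and Greco (Member).
Among Moreau, Oyelaran and Greco, by roll number (higher first): Moreau and Oyelaran (873) before Greco (487).
Among Moreau and Oyelaran, by date of appointment to the Order (earlier first): Moreau (9 Feb 1996) before Oyelaran (12 Jan 1998).
Order: Kapoor, Takahashi, Romero, Moreau, Oyelaran, Greco.

Romero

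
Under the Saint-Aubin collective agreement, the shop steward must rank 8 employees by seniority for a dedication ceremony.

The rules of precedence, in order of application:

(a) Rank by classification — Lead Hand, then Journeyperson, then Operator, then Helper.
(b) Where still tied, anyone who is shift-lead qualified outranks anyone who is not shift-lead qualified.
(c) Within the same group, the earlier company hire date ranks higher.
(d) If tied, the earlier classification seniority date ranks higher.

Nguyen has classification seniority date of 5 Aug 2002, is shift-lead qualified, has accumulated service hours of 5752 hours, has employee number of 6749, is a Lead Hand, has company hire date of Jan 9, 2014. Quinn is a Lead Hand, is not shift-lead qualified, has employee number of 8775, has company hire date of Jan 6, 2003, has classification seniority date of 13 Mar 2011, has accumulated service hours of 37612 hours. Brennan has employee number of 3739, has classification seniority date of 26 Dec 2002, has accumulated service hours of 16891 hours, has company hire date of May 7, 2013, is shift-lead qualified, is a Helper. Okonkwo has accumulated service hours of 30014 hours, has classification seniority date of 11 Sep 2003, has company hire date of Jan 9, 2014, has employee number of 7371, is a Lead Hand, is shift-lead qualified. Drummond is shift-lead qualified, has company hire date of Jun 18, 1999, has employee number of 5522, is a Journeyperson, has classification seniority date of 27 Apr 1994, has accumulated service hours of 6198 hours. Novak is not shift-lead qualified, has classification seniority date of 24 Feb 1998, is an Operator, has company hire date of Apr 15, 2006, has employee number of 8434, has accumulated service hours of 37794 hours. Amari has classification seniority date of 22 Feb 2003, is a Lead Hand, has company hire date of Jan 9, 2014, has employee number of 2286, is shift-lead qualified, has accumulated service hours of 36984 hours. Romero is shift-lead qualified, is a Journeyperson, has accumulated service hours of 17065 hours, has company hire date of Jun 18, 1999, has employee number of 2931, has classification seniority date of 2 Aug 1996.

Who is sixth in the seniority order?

By classification: Nguyen, Amari, Okonkwo and Quinn (Lead Hand); then Drummond and Romero (Journeyperson); then Novak (Operator); then Brennan (Helper).
Among Nguyen, Amari, Okonkwo and Quinn, shift-lead qualified before not shift-lead qualified: Nguyen, Amari and Okonkwo (shift-lead qualified) before Quinn (not shift-lead qualified).
Nguyen, Amari and Okonkwo all have company hire date Jan 9, 2014, so the next rule applies.
Among Nguyen, Amari and Okonkwo, by classification seniority date (earlier first): Nguyen (5 Aug 2002) before Amari (22 Feb 2003) before Okonkwo (11 Sep 2003).
Drummond and Romero are each shift-lead qualified, so the next rule applies.
Drummond and Romero both have company hire date Jun 18, 1999, so the next rule applies.
Among Drummond and Romero, by classification seniority date (earlier first): Drummond (27 Apr 1994) before Romero (2 Aug 1996).
Order: Nguyen, Amari, Okonkwo, Quinn, Drummond, Romero, Novak, Brennan.

Romero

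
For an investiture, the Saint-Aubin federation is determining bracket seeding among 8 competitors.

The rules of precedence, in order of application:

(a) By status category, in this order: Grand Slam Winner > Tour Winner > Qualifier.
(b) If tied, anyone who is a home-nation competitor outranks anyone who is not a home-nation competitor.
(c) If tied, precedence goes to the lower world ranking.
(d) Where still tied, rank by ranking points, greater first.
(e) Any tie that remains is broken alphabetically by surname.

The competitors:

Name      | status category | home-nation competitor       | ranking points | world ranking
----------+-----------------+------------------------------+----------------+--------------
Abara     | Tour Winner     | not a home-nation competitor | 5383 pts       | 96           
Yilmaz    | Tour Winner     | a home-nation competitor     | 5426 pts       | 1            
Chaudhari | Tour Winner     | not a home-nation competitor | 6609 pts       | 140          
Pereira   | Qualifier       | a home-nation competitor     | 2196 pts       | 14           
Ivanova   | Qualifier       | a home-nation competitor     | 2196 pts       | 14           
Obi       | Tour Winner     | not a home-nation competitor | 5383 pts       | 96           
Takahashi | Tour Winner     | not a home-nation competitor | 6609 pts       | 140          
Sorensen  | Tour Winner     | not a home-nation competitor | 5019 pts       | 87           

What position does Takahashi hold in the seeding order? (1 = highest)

6

By status category: Yilmaz, Sorensen, Abara, Obi, Chaudhari and Takahashi (Tour Winner); then Ivanova and Pereira (Qualifier).
Among Yilmaz, Sorensen, Abara, Obi, Chaudhari and Takahashi, a home-nation competitor before not a home-nation competitor: Yilmaz (a home-nation competitor) before Sorensen, Abara, Obi, Chaudhari and Takahashi (not a home-nation competitor).
Among Sorensen, Abara, Obi, Chaudhari and Takahashi, by world ranking (lower first): Sorensen (87) before Abara and Obi (96) before Chaudhari and Takahashi (140).
Abara and Obi both have ranking points 5383 pts, so the next rule applies.
Among Abara and Obi, alphabetically by surname: Abara before Obi.
Chaudhari and Takahashi both have ranking points 6609 pts, so the next rule applies.
Among Chaudhari and Takahashi, alphabetically by surname: Chaudhari before Takahashi.
Ivanova and Pereira are each a home-nation competitor, so the next rule applies.
Ivanova and Pereira both have world ranking 14, so the next rule applies.
Ivanova and Pereira both have ranking points 2196 pts, so the next rule applies.
Among Ivanova and Pereira, alphabetically by surname: Ivanova before Pereira.
Order: Yilmaz, Sorensen, Abara, Obi, Chaudhari, Takahashi, Ivanova, Pereira. So position 6.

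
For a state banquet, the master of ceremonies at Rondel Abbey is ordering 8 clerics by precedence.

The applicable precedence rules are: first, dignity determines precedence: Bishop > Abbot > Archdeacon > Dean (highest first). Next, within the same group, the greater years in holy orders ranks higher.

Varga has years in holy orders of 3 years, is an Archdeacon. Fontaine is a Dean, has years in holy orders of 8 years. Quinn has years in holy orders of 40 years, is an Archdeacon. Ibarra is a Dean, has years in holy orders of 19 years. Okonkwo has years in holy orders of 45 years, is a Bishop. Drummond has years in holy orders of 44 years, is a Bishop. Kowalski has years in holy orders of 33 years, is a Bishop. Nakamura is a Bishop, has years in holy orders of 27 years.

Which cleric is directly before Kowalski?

Drummond

By dignity: Okonkwo, Drummond, Kowalski and Nakamura (Bishop); then Quinn and Varga (Archdeacon); then Ibarra and Fontaine (Dean).
Among Okonkwo, Drummond, Kowalski and Nakamura, by years in holy orders (higher first): Okonkwo (45 years) before Drummond (44 years) before Kowalski (33 years) before Nakamura (27 years).
Among Quinn and Varga, by years in holy orders (higher first): Quinn (40 years) before Varga (3 years).
Among Ibarra and Fontaine, by years in holy orders (higher first): Ibarra (19 years) before Fontaine (8 years).
Order: Okonkwo, Drummond, Kowalski, Nakamura, Quinn, Varga, Ibarra, Fontaine.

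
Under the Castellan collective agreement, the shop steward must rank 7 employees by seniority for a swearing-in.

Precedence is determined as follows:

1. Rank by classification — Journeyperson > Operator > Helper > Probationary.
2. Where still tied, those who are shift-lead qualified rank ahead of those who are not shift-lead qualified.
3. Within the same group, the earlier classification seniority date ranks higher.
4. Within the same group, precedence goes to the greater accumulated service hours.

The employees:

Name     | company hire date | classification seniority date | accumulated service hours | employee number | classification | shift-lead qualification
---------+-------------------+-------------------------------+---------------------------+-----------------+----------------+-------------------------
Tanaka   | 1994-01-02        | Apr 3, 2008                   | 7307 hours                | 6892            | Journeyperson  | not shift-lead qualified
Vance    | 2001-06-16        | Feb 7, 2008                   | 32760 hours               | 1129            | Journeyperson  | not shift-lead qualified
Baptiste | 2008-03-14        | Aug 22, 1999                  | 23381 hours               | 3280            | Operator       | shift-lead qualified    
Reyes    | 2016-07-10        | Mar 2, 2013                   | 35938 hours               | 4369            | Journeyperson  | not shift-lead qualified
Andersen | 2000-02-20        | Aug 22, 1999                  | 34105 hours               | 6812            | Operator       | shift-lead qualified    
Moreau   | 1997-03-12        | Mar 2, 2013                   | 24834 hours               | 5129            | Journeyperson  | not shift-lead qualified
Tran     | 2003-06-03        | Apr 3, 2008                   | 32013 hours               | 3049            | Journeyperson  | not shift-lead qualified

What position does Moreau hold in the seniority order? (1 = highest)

5

By classification: Vance, Tran, Tanaka, Reyes and Moreau (Journeyperson); then Andersen and Baptiste (Operator).
Vance, Tran, Tanaka, Reyes and Moreau are each not shift-lead qualified, so the next rule applies.
Among Vance, Tran, Tanaka, Reyes and Moreau, by classification seniority date (earlier first): Vance (Feb 7, 2008) before Tran and Tanaka (Apr 3, 2008) before Reyes and Moreau (Mar 2, 2013).
Among Tran and Tanaka, by accumulated service hours (higher first): Tran (32013 hours) before Tanaka (7307 hours).
Among Reyes and Moreau, by accumulated service hours (higher first): Reyes (35938 hours) before Moreau (24834 hours).
Andersen and Baptiste are each shift-lead qualified, so the next rule applies.
Andersen and Baptiste both have classification seniority date Aug 22, 1999, so the next rule applies.
Among Andersen and Baptiste, by accumulated service hours (higher first): Andersen (34105 hours) before Baptiste (23381 hours).
Order: Vance, Tran, Tanaka, Reyes, Moreau, Andersen, Baptiste. So position 5.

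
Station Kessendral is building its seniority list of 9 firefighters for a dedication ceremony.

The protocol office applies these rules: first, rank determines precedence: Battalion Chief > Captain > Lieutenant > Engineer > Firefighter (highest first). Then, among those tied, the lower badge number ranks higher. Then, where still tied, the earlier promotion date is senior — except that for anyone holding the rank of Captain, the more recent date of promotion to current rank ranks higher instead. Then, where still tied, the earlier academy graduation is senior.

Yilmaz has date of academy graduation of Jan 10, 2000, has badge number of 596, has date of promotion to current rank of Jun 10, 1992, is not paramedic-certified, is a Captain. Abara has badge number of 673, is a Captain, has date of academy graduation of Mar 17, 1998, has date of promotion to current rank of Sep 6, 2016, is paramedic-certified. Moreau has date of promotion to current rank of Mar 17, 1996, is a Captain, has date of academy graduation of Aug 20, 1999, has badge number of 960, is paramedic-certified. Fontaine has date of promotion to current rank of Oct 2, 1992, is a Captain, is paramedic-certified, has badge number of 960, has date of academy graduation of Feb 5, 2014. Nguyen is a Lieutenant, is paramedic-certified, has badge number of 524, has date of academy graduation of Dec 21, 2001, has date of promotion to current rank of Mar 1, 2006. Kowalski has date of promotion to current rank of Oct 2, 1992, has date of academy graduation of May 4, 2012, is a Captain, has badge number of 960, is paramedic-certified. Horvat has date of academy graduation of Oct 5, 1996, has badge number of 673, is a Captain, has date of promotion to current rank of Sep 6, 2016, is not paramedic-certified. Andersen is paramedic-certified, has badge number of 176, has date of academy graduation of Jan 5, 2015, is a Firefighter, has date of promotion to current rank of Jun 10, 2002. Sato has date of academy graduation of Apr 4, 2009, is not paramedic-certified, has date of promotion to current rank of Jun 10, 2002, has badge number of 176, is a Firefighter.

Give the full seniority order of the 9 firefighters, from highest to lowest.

By rank: Yilmaz, Horvat, Abara, Moreau, Kowalski and Fontaine (Captain); then Nguyen (Lieutenant); then Sato and Andersen (Firefighter).
Among Yilmaz, Horvat, Abara, Moreau, Kowalski and Fontaine, by badge number (lower first): Yilmaz (596) before Horvat and Abara (673) before Moreau, Kowalski and Fontaine (960).
Horvat and Abara both have date of promotion to current rank Sep 6, 2016, so the next rule applies.
Among Horvat and Abara, by date of academy graduation (earlier first): Horvat (Oct 5, 1996) before Abara (Mar 17, 1998).
Among Moreau, Kowalski and Fontaine, by date of promotion to current rank (later first) (reversed rule for this group): Moreau (Mar 17, 1996) before Kowalski and Fontaine (Oct 2, 1992).
Among Kowalski and Fontaine, by date of academy graduation (earlier first): Kowalski (May 4, 2012) before Fontaine (Feb 5, 2014).
Sato and Andersen both have badge number 176, so the next rule applies.
Sato and Andersen both have date of promotion to current rank Jun 10, 2002, so the next rule applies.
Among Sato and Andersen, by date of academy graduation (earlier first): Sato (Apr 4, 2009) before Andersen (Jan 5, 2015).
Full order: Yilmaz, Horvat, Abara, Moreau, Kowalski, Fontaine, Nguyen, Sato, Andersen.

Yilmaz, Horvat, Abara, Moreau, Kowalski, Fontaine, Nguyen, Sato, Andersen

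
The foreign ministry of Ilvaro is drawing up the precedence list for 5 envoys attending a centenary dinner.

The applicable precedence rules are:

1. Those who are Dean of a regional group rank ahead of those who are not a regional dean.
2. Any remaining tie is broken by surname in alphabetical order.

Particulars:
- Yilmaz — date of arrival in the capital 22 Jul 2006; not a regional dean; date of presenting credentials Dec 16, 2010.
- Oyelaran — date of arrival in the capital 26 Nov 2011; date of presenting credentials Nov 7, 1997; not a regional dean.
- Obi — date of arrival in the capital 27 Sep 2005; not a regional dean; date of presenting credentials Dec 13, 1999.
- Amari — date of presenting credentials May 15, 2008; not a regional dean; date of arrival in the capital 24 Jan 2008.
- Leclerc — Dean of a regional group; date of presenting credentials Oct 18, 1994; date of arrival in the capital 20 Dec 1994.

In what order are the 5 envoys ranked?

Leclerc, Amari, Obi, Oyelaran, Yilmaz

By the first rule: Leclerc (Dean of a regional group); then Amari, Obi, Oyelaran and Yilmaz (each not a regional dean).
Among Amari, Obi, Oyelaran and Yilmaz, alphabetically by surname: Amari before Obi before Oyelaran before Yilmaz.
Full order: Leclerc, Amari, Obi, Oyelaran, Yilmaz.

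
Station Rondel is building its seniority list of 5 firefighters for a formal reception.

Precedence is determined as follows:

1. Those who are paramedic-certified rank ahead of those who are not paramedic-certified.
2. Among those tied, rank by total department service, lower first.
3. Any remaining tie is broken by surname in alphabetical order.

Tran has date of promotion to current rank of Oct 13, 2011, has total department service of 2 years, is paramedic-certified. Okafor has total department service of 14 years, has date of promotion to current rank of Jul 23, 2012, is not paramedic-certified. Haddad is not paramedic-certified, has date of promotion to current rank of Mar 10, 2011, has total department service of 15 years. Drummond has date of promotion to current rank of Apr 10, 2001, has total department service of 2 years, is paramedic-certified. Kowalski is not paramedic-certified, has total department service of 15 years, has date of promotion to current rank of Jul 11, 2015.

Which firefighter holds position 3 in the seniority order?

Okafor

By the first rule: Drummond and Tran (both paramedic-certified); then Okafor, Haddad and Kowalski (each not paramedic-certified).
Drummond and Tran both have total department service 2 years, so the next rule applies.
Among Drummond and Tran, alphabetically by surname: Drummond before Tran.
Among Okafor, Haddad and Kowalski, by total department service (lower first): Okafor (14 years) before Haddad and Kowalski (15 years).
Among Haddad and Kowalski, alphabetically by surname: Haddad before Kowalski.
Order: Drummond, Tran, Okafor, Haddad, Kowalski.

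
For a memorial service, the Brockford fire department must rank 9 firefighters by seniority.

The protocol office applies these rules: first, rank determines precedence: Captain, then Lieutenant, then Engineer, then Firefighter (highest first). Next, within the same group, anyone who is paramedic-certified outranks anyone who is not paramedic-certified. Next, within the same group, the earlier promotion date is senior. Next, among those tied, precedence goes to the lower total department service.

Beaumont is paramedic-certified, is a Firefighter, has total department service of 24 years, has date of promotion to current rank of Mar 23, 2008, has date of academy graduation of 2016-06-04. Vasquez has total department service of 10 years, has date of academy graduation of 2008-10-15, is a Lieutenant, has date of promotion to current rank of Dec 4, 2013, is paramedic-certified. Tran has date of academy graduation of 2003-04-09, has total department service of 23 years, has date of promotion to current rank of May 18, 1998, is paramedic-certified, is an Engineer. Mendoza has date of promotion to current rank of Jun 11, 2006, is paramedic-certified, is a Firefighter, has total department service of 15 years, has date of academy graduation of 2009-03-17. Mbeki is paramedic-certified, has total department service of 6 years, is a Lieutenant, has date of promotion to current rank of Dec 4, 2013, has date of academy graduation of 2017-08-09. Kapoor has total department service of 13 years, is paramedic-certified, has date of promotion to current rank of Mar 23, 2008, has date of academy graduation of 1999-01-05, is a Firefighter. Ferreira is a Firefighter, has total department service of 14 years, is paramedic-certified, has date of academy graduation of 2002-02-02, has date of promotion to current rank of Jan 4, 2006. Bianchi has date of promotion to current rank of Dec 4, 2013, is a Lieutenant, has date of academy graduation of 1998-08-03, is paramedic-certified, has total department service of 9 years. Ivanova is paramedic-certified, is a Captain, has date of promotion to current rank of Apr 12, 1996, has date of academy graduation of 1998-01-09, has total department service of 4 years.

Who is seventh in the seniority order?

By rank: Ivanova (Captain); then Mbeki, Bianchi and Vasquez (Lieutenant); then Tran (Engineer); then Ferreira, Mendoza, Kapoor and Beaumont (Firefighter).
Mbeki, Bianchi and Vasquez are each paramedic-certified, so the next rule applies.
Mbeki, Bianchi and Vasquez all have date of promotion to current rank Dec 4, 2013, so the next rule applies.
Among Mbeki, Bianchi and Vasquez, by total department service (lower first): Mbeki (6 years) before Bianchi (9 years) before Vasquez (10 years).
Ferreira, Mendoza, Kapoor and Beaumont are each paramedic-certified, so the next rule applies.
Among Ferreira, Mendoza, Kapoor and Beaumont, by date of promotion to current rank (earlier first): Ferreira (Jan 4, 2006) before Mendoza (Jun 11, 2006) before Kapoor and Beaumont (Mar 23, 2008).
Among Kapoor and Beaumont, by total department service (lower first): Kapoor (13 years) before Beaumont (24 years).
Order: Ivanova, Mbeki, Bianchi, Vasquez, Tran, Ferreira, Mendoza, Kapoor, Beaumont.

Mendoza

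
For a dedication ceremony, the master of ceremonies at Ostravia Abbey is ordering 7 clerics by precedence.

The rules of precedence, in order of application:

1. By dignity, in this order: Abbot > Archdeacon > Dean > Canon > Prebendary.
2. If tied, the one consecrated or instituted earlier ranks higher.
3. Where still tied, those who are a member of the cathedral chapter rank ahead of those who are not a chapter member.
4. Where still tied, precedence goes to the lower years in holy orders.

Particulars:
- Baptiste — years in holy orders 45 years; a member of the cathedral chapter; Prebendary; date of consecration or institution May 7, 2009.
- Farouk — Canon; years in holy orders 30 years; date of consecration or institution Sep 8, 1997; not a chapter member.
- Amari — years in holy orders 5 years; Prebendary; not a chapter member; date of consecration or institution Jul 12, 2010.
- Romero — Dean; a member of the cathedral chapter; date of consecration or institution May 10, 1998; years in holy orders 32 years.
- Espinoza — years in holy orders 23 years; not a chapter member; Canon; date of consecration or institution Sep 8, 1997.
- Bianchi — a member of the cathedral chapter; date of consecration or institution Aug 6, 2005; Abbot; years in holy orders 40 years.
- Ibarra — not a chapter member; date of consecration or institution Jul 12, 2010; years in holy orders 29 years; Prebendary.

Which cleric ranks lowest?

By dignity: Bianchi (Abbot); then Romero (Dean); then Espinoza and Farouk (Canon); then Baptiste, Amari and Ibarra (Prebendary).
Espinoza and Farouk both have date of consecration or institution Sep 8, 1997, so the next rule applies.
Espinoza and Farouk are each not a chapter member, so the next rule applies.
Among Espinoza and Farouk, by years in holy orders (lower first): Espinoza (23 years) before Farouk (30 years).
Among Baptiste, Amari and Ibarra, by date of consecration or institution (earlier first): Baptiste (May 7, 2009) before Amari and Ibarra (Jul 12, 2010).
Amari and Ibarra are each not a chapter member, so the next rule applies.
Among Amari and Ibarra, by years in holy orders (lower first): Amari (5 years) before Ibarra (29 years).
Order: Bianchi, Romero, Espinoza, Farouk, Baptiste, Amari, Ibarra.

Ibarra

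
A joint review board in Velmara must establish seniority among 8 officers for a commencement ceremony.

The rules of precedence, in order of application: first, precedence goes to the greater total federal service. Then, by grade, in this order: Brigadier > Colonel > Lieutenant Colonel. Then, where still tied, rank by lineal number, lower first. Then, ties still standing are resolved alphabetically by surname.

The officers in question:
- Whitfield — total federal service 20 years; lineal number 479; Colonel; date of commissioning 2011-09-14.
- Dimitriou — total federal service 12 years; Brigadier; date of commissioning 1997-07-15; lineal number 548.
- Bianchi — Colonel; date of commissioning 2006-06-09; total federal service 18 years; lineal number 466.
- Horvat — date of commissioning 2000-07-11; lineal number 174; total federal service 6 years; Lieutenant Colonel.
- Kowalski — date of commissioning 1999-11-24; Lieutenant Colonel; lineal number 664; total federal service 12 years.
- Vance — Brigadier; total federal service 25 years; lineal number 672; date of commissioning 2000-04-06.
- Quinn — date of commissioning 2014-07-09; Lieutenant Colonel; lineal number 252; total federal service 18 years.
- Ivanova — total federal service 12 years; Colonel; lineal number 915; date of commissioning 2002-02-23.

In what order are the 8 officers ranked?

Vance, Whitfield, Bianchi, Quinn, Dimitriou, Ivanova, Kowalski, Horvat

By total federal service (higher first): Vance (25 years); then Whitfield (20 years); then Bianchi and Quinn (both 18 years); then Dimitriou, Ivanova and Kowalski (each 12 years); then Horvat (6 years).
Among Bianchi and Quinn, by grade: Bianchi (Colonel) before Quinn (Lieutenant Colonel).
Among Dimitriou, Ivanova and Kowalski, by grade: Dimitriou (Brigadier) before Ivanova (Colonel) before Kowalski (Lieutenant Colonel).
Full order: Vance, Whitfield, Bianchi, Quinn, Dimitriou, Ivanova, Kowalski, Horvat.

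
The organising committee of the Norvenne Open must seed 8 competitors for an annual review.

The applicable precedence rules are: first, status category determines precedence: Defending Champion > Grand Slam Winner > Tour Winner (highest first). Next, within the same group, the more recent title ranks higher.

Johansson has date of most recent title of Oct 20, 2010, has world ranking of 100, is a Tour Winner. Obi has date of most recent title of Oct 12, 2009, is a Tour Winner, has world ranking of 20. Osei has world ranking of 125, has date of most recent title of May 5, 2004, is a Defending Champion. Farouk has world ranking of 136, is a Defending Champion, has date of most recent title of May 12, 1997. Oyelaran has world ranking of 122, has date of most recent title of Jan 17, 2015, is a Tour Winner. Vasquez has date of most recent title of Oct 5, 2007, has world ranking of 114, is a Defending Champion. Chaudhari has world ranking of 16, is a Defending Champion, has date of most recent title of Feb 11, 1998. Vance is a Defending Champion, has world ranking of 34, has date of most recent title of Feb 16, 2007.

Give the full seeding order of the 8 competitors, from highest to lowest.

By status category: Vasquez, Vance, Osei, Chaudhari and Farouk (Defending Champion); then Oyelaran, Johansson and Obi (Tour Winner).
Among Vasquez, Vance, Osei, Chaudhari and Farouk, by date of most recent title (later first): Vasquez (Oct 5, 2007) before Vance (Feb 16, 2007) before Osei (May 5, 2004) before Chaudhari (Feb 11, 1998) before Farouk (May 12, 1997).
Among Oyelaran, Johansson and Obi, by date of most recent title (later first): Oyelaran (Jan 17, 2015) before Johansson (Oct 20, 2010) before Obi (Oct 12, 2009).
Full order: Vasquez, Vance, Osei, Chaudhari, Farouk, Oyelaran, Johansson, Obi.

Vasquez, Vance, Osei, Chaudhari, Farouk, Oyelaran, Johansson, Obi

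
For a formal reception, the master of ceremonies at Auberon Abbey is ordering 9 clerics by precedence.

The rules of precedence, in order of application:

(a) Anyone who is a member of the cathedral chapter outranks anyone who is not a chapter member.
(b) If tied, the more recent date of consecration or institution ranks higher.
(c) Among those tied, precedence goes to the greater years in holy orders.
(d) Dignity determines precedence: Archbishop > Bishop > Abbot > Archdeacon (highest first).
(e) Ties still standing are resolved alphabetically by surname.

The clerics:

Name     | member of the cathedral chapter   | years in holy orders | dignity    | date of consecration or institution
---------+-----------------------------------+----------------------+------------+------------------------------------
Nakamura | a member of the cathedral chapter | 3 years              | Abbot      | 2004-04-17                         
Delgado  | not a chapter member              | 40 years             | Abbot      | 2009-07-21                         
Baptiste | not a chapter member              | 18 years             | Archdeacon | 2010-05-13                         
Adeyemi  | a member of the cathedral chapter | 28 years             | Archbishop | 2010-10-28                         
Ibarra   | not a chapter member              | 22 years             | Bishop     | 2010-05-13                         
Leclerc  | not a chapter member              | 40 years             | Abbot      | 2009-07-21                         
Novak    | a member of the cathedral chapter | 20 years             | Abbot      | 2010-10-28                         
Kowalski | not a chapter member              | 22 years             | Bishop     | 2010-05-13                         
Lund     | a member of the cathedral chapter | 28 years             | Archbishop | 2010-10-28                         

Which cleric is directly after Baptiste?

Delgado

By the first rule: Adeyemi, Lund, Novak and Nakamura (each a member of the cathedral chapter); then Ibarra, Kowalski, Baptiste, Delgado and Leclerc (each not a chapter member).
Among Adeyemi, Lund, Novak and Nakamura, by date of consecration or institution (later first): Adeyemi, Lund and Novak (2010-10-28) before Nakamura (2004-04-17).
Among Adeyemi, Lund and Novak, by years in holy orders (higher first): Adeyemi and Lund (28 years) before Novak (20 years).
Adeyemi and Lund are each Archbishop, so the next rule applies.
Among Adeyemi and Lund, alphabetically by surname: Adeyemi before Lund.
Among Ibarra, Kowalski, Baptiste, Delgado and Leclerc, by date of consecration or institution (later first): Ibarra, Kowalski and Baptiste (2010-05-13) before Delgado and Leclerc (2009-07-21).
Among Ibarra, Kowalski and Baptiste, by years in holy orders (higher first): Ibarra and Kowalski (22 years) before Baptiste (18 years).
Ibarra and Kowalski are each Bishop, so the next rule applies.
Among Ibarra and Kowalski, alphabetically by surname: Ibarra before Kowalski.
Delgado and Leclerc both have years in holy orders 40 years, so the next rule applies.
Delgado and Leclerc are each Abbot, so the next rule applies.
Among Delgado and Leclerc, alphabetically by surname: Delgado before Leclerc.
Order: Adeyemi, Lund, Novak, Nakamura, Ibarra, Kowalski, Baptiste, Delgado, Leclerc.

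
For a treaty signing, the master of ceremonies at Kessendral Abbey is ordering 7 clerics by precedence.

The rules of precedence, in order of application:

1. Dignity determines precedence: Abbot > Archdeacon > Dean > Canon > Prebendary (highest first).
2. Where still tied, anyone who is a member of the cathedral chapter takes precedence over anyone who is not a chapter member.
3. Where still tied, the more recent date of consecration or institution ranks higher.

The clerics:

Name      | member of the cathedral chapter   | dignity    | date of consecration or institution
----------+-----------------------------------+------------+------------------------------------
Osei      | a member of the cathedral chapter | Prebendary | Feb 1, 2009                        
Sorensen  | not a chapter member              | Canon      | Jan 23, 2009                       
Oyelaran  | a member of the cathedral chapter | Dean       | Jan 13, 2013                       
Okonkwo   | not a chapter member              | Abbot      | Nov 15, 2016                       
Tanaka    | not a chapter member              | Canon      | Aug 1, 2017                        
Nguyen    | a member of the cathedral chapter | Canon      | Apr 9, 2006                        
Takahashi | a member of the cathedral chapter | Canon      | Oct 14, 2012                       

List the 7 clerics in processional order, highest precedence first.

By dignity: Okonkwo (Abbot); then Oyelaran (Dean); then Takahashi, Nguyen, Tanaka and Sorensen (Canon); then Osei (Prebendary).
Among Takahashi, Nguyen, Tanaka and Sorensen, a member of the cathedral chapter before not a chapter member: Takahashi and Nguyen (a member of the cathedral chapter) before Tanaka and Sorensen (not a chapter member).
Among Takahashi and Nguyen, by date of consecration or institution (later first): Takahashi (Oct 14, 2012) before Nguyen (Apr 9, 2006).
Among Tanaka and Sorensen, by date of consecration or institution (later first): Tanaka (Aug 1, 2017) before Sorensen (Jan 23, 2009).
Full order: Okonkwo, Oyelaran, Takahashi, Nguyen, Tanaka, Sorensen, Osei.

Okonkwo, Oyelaran, Takahashi, Nguyen, Tanaka, Sorensen, Osei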